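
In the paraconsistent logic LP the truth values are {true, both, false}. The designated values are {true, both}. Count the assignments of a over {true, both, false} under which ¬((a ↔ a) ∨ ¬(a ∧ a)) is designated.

1

a=true: false ·
a=both: both ✓
a=false: false ·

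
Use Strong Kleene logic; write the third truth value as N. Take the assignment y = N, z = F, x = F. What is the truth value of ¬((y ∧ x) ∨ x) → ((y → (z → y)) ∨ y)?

y ∧ x = N ∧ F = F
(y ∧ x) ∨ x = F ∨ F = F
¬((y ∧ x) ∨ x) = ¬F = T
z → y = F → N = T  [¬F ∨ N]
y → (z → y) = N → T = T
(y → (z → y)) ∨ y = T ∨ N = T
¬((y ∧ x) ∨ x) → ((y → (z → y)) ∨ y) = T → T = T

T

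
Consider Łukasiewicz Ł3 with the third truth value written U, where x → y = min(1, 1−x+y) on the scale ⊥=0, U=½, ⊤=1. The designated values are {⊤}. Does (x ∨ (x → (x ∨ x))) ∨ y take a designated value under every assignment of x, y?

Yes

Every assignment of x, y over {⊤, U, ⊥} gives a value in {⊤}.
In particular, with x=U, y=U: (x ∨ (x → (x ∨ x))) ∨ y = ⊤.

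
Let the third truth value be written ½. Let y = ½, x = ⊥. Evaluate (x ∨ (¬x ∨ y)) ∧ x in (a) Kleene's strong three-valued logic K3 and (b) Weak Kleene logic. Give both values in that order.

⊥; ½

In Kleene's strong three-valued logic K3: ¬x = ¬⊥ = ⊤
¬x ∨ y = ⊤ ∨ ½ = ⊤
x ∨ (¬x ∨ y) = ⊥ ∨ ⊤ = ⊤
(x ∨ (¬x ∨ y)) ∧ x = ⊤ ∧ ⊥ = ⊥
In Weak Kleene logic: ¬x = ¬⊥ = ⊤
¬x ∨ y = ⊤ ∨ ½ = ½
x ∨ (¬x ∨ y) = ⊥ ∨ ½ = ½
(x ∨ (¬x ∨ y)) ∧ x = ½ ∧ ⊥ = ½
They differ because Kleene's strong three-valued logic K3 and Weak Kleene logic treat ½ differently under the binary connectives.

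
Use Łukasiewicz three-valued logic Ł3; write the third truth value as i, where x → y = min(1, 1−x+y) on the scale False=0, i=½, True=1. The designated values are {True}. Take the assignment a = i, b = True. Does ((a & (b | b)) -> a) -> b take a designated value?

Yes

b | b = True | True = True
a & (b | b) = i & True = i
(a & (b | b)) -> a = i -> i = True  [min(1, 1−½+½)]
((a & (b | b)) -> a) -> b = True -> True = True
True ∈ {True}.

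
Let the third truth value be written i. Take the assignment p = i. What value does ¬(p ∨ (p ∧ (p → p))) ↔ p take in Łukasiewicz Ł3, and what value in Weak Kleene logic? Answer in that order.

true; i

In Łukasiewicz Ł3: p → p = i → i = true  [min(1, 1−½+½)]
p ∧ (p → p) = i ∧ true = i
p ∨ (p ∧ (p → p)) = i ∨ i = i
¬(p ∨ (p ∧ (p → p))) = ¬i = i
¬(p ∨ (p ∧ (p → p))) ↔ p = i ↔ i = true
In Weak Kleene logic: p → p = i → i = i  [any arg is the third value ⇒ result is the third value]
p ∧ (p → p) = i ∧ i = i
p ∨ (p ∧ (p → p)) = i ∨ i = i
¬(p ∨ (p ∧ (p → p))) = ¬i = i
¬(p ∨ (p ∧ (p → p))) ↔ p = i ↔ i = i
They differ because Łukasiewicz Ł3 and Weak Kleene logic treat i differently under the binary connectives.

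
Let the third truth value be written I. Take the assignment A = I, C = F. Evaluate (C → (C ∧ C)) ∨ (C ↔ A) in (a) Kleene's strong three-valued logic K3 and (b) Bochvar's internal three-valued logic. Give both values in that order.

T; I

In Kleene's strong three-valued logic K3: C ∧ C = F ∧ F = F
C → (C ∧ C) = F → F = T
C ↔ A = F ↔ I = I
(C → (C ∧ C)) ∨ (C ↔ A) = T ∨ I = T
In Bochvar's internal three-valued logic: C ∧ C = F ∧ F = F
C → (C ∧ C) = F → F = T
C ↔ A = F ↔ I = I
(C → (C ∧ C)) ∨ (C ↔ A) = T ∨ I = I
They differ because Kleene's strong three-valued logic K3 and Bochvar's internal three-valued logic treat I differently under the binary connectives.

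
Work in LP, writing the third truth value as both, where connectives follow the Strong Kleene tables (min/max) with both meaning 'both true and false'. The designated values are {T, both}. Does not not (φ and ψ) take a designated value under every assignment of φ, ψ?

No

Countermodel: φ=T, ψ=F gives F, which is not designated.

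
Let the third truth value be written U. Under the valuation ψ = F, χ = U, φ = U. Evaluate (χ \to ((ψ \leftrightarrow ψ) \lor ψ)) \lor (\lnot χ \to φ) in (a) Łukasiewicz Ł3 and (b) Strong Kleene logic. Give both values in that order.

In Łukasiewicz Ł3: ψ \leftrightarrow ψ = F \leftrightarrow F = T
(ψ \leftrightarrow ψ) \lor ψ = T \lor F = T
χ \to ((ψ \leftrightarrow ψ) \lor ψ) = U \to T = T  [min(1, 1−½+1)]
\lnot χ = \lnot U = U
\lnot χ \to φ = U \to U = T
(χ \to ((ψ \leftrightarrow ψ) \lor ψ)) \lor (\lnot χ \to φ) = T \lor T = T
In Strong Kleene logic: ψ \leftrightarrow ψ = F \leftrightarrow F = T
(ψ \leftrightarrow ψ) \lor ψ = T \lor F = T
χ \to ((ψ \leftrightarrow ψ) \lor ψ) = U \to T = T  [\lnot U \lor T]
\lnot χ = \lnot U = U
\lnot χ \to φ = U \to U = U
(χ \to ((ψ \leftrightarrow ψ) \lor ψ)) \lor (\lnot χ \to φ) = T \lor U = T

T; T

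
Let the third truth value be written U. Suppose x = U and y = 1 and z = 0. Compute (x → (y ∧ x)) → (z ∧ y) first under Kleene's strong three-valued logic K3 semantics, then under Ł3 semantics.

In Kleene's strong three-valued logic K3: y ∧ x = 1 ∧ U = U
x → (y ∧ x) = U → U = U  [¬U ∨ U]
z ∧ y = 0 ∧ 1 = 0
(x → (y ∧ x)) → (z ∧ y) = U → 0 = U
In Ł3: y ∧ x = 1 ∧ U = U
x → (y ∧ x) = U → U = 1  [min(1, 1−½+½)]
z ∧ y = 0 ∧ 1 = 0
(x → (y ∧ x)) → (z ∧ y) = 1 → 0 = 0
They differ because Kleene's strong three-valued logic K3 and Ł3 treat U differently under implication.

U; 0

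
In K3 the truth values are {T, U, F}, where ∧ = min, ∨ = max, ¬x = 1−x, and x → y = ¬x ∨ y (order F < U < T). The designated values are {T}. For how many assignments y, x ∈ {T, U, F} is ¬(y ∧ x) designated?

Of the 9 assignments, 5 give a value in {T}.

5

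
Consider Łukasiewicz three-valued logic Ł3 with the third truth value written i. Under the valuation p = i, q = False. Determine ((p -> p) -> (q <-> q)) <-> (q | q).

p -> p = i -> i = True  [min(1, 1−½+½)]
q <-> q = False <-> False = True
(p -> p) -> (q <-> q) = True -> True = True
q | q = False | False = False
((p -> p) -> (q <-> q)) <-> (q | q) = True <-> False = False

False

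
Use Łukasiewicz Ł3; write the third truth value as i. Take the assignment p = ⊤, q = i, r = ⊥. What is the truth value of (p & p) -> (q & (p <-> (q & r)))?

⊥

p & p = ⊤ & ⊤ = ⊤
q & r = i & ⊥ = ⊥
p <-> (q & r) = ⊤ <-> ⊥ = ⊥
q & (p <-> (q & r)) = i & ⊥ = ⊥
(p & p) -> (q & (p <-> (q & r))) = ⊤ -> ⊥ = ⊥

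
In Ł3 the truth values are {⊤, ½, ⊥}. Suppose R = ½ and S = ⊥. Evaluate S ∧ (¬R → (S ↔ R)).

⊥

¬R = ¬½ = ½
S ↔ R = ⊥ ↔ ½ = ½  [1 − |0−½|]
¬R → (S ↔ R) = ½ → ½ = ⊤
S ∧ (¬R → (S ↔ R)) = ⊥ ∧ ⊤ = ⊥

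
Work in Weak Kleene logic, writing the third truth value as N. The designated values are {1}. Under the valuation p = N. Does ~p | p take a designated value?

~p = ~N = N
~p | p = N | N = N
N ∉ {1}.

No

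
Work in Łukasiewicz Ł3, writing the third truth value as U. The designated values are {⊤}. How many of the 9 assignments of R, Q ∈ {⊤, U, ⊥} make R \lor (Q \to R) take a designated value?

Of the 9 assignments, 6 give a value in {⊤}.

6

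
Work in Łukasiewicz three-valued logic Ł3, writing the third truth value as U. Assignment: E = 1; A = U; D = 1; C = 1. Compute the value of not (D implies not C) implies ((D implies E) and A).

not C = not 1 = 0
D implies not C = 1 implies 0 = 0
not (D implies not C) = not 0 = 1
D implies E = 1 implies 1 = 1
(D implies E) and A = 1 and U = U
not (D implies not C) implies ((D implies E) and A) = 1 implies U = U

U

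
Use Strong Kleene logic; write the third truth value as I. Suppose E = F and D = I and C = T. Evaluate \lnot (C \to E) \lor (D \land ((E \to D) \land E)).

C \to E = T \to F = F
\lnot (C \to E) = \lnot F = T
E \to D = F \to I = T  [\lnot F \lor I]
(E \to D) \land E = T \land F = F
D \land ((E \to D) \land E) = I \land F = F
\lnot (C \to E) \lor (D \land ((E \to D) \land E)) = T \lor F = T

T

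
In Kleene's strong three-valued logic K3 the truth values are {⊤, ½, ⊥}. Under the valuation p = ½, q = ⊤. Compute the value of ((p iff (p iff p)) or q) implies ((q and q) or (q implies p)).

⊤

p iff p = ½ iff ½ = ½
p iff (p iff p) = ½ iff ½ = ½
(p iff (p iff p)) or q = ½ or ⊤ = ⊤
q and q = ⊤ and ⊤ = ⊤
q implies p = ⊤ implies ½ = ½  [not ⊤ or ½]
(q and q) or (q implies p) = ⊤ or ½ = ⊤
((p iff (p iff p)) or q) implies ((q and q) or (q implies p)) = ⊤ implies ⊤ = ⊤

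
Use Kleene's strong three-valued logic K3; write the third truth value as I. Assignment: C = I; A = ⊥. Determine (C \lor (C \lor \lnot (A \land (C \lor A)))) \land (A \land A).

C \lor A = I \lor ⊥ = I
A \land (C \lor A) = ⊥ \land I = ⊥
\lnot (A \land (C \lor A)) = \lnot ⊥ = ⊤
C \lor \lnot (A \land (C \lor A)) = I \lor ⊤ = ⊤
C \lor (C \lor \lnot (A \land (C \lor A))) = I \lor ⊤ = ⊤
A \land A = ⊥ \land ⊥ = ⊥
(C \lor (C \lor \lnot (A \land (C \lor A)))) \land (A \land A) = ⊤ \land ⊥ = ⊥

⊥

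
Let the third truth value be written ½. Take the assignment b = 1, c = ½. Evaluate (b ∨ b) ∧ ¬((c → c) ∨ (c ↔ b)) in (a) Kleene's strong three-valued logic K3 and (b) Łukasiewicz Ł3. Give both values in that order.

In Kleene's strong three-valued logic K3: b ∨ b = 1 ∨ 1 = 1
c → c = ½ → ½ = ½  [¬½ ∨ ½]
c ↔ b = ½ ↔ 1 = ½
(c → c) ∨ (c ↔ b) = ½ ∨ ½ = ½
¬((c → c) ∨ (c ↔ b)) = ¬½ = ½
(b ∨ b) ∧ ¬((c → c) ∨ (c ↔ b)) = 1 ∧ ½ = ½
In Łukasiewicz Ł3: b ∨ b = 1 ∨ 1 = 1
c → c = ½ → ½ = 1  [min(1, 1−½+½)]
c ↔ b = ½ ↔ 1 = ½
(c → c) ∨ (c ↔ b) = 1 ∨ ½ = 1
¬((c → c) ∨ (c ↔ b)) = ¬1 = 0
(b ∨ b) ∧ ¬((c → c) ∨ (c ↔ b)) = 1 ∧ 0 = 0
They differ because Kleene's strong three-valued logic K3 and Łukasiewicz Ł3 treat ½ differently under implication.

½; 0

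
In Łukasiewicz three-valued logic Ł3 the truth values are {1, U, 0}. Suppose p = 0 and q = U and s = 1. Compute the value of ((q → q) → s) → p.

q → q = U → U = 1  [min(1, 1−½+½)]
(q → q) → s = 1 → 1 = 1
((q → q) → s) → p = 1 → 0 = 0

0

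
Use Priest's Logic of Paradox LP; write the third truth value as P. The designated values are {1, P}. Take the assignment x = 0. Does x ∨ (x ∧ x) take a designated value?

x ∧ x = 0 ∧ 0 = 0
x ∨ (x ∧ x) = 0 ∨ 0 = 0
0 ∉ {1, P}.

No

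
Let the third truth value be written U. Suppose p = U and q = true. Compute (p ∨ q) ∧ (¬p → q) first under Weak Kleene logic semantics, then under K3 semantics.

In Weak Kleene logic: p ∨ q = U ∨ true = U
¬p = ¬U = U
¬p → q = U → true = U
(p ∨ q) ∧ (¬p → q) = U ∧ U = U
In K3: p ∨ q = U ∨ true = true
¬p = ¬U = U
¬p → q = U → true = true  [¬U ∨ true]
(p ∨ q) ∧ (¬p → q) = true ∧ true = true
They differ because Weak Kleene logic and K3 treat U differently under the binary connectives.

U; true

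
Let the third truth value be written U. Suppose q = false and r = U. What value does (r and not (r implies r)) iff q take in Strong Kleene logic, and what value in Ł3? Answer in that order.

U; true

In Strong Kleene logic: r implies r = U implies U = U  [not U or U]
not (r implies r) = not U = U
r and not (r implies r) = U and U = U
(r and not (r implies r)) iff q = U iff false = U
In Ł3: r implies r = U implies U = true  [min(1, 1−½+½)]
not (r implies r) = not true = false
r and not (r implies r) = U and false = false
(r and not (r implies r)) iff q = false iff false = true
They differ because Strong Kleene logic and Ł3 treat U differently under implication.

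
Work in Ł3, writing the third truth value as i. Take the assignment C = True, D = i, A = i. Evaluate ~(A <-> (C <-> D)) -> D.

True

C <-> D = True <-> i = i  [1 − |1−½|]
A <-> (C <-> D) = i <-> i = True
~(A <-> (C <-> D)) = ~True = False
~(A <-> (C <-> D)) -> D = False -> i = True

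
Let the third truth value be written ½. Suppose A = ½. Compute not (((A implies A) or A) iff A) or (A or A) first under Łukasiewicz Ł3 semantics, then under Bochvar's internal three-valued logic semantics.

½; ½

In Łukasiewicz Ł3: A implies A = ½ implies ½ = ⊤
(A implies A) or A = ⊤ or ½ = ⊤
((A implies A) or A) iff A = ⊤ iff ½ = ½
not (((A implies A) or A) iff A) = not ½ = ½
A or A = ½ or ½ = ½
not (((A implies A) or A) iff A) or (A or A) = ½ or ½ = ½
In Bochvar's internal three-valued logic: A implies A = ½ implies ½ = ½  [any arg is the third value ⇒ result is the third value]
(A implies A) or A = ½ or ½ = ½
((A implies A) or A) iff A = ½ iff ½ = ½
not (((A implies A) or A) iff A) = not ½ = ½
A or A = ½ or ½ = ½
not (((A implies A) or A) iff A) or (A or A) = ½ or ½ = ½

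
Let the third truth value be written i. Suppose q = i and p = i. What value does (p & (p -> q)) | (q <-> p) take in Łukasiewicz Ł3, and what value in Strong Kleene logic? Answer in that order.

True; i

In Łukasiewicz Ł3: p -> q = i -> i = True  [min(1, 1−½+½)]
p & (p -> q) = i & True = i
q <-> p = i <-> i = True
(p & (p -> q)) | (q <-> p) = i | True = True
In Strong Kleene logic: p -> q = i -> i = i
p & (p -> q) = i & i = i
q <-> p = i <-> i = i
(p & (p -> q)) | (q <-> p) = i | i = i
They differ because Łukasiewicz Ł3 and Strong Kleene logic treat i differently under implication.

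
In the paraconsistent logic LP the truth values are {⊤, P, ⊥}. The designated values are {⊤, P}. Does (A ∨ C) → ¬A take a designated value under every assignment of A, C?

No

Countermodel: A=⊤, C=⊤ gives ⊥, which is not designated.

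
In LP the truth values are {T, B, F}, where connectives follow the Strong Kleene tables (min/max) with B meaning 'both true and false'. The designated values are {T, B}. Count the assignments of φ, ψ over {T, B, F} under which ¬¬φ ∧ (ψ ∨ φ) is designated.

6

Of the 9 assignments, 6 give a value in {T, B}.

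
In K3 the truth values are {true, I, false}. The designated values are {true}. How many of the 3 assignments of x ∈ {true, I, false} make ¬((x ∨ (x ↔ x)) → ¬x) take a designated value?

1

x=true: true ✓
x=I: I ·
x=false: false ·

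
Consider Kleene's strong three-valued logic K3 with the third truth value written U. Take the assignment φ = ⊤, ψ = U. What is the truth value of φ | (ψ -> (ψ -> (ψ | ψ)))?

ψ | ψ = U | U = U
ψ -> (ψ | ψ) = U -> U = U
ψ -> (ψ -> (ψ | ψ)) = U -> U = U
φ | (ψ -> (ψ -> (ψ | ψ))) = ⊤ | U = ⊤

⊤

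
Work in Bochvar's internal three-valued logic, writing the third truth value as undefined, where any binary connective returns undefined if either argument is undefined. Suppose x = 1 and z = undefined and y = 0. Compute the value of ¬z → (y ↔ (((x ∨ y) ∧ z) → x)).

undefined

¬z = ¬undefined = undefined
x ∨ y = 1 ∨ 0 = 1
(x ∨ y) ∧ z = 1 ∧ undefined = undefined
((x ∨ y) ∧ z) → x = undefined → 1 = undefined  [any arg is the third value ⇒ result is the third value]
y ↔ (((x ∨ y) ∧ z) → x) = 0 ↔ undefined = undefined
¬z → (y ↔ (((x ∨ y) ∧ z) → x)) = undefined → undefined = undefined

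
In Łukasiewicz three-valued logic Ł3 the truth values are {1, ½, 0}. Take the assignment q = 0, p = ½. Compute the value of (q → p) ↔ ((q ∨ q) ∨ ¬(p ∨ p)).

½

q → p = 0 → ½ = 1  [min(1, 1−0+½)]
q ∨ q = 0 ∨ 0 = 0
p ∨ p = ½ ∨ ½ = ½
¬(p ∨ p) = ¬½ = ½
(q ∨ q) ∨ ¬(p ∨ p) = 0 ∨ ½ = ½
(q → p) ↔ ((q ∨ q) ∨ ¬(p ∨ p)) = 1 ↔ ½ = ½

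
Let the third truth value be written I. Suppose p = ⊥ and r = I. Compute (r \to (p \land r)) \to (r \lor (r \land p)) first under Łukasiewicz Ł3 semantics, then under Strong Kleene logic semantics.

In Łukasiewicz Ł3: p \land r = ⊥ \land I = ⊥
r \to (p \land r) = I \to ⊥ = I  [min(1, 1−½+0)]
r \land p = I \land ⊥ = ⊥
r \lor (r \land p) = I \lor ⊥ = I
(r \to (p \land r)) \to (r \lor (r \land p)) = I \to I = ⊤
In Strong Kleene logic: p \land r = ⊥ \land I = ⊥
r \to (p \land r) = I \to ⊥ = I  [\lnot I \lor ⊥]
r \land p = I \land ⊥ = ⊥
r \lor (r \land p) = I \lor ⊥ = I
(r \to (p \land r)) \to (r \lor (r \land p)) = I \to I = I
They differ because Łukasiewicz Ł3 and Strong Kleene logic treat I differently under implication.

⊤; I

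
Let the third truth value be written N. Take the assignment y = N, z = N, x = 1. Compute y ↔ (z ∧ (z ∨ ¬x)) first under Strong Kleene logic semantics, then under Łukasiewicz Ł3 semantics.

N; 1

In Strong Kleene logic: ¬x = ¬1 = 0
z ∨ ¬x = N ∨ 0 = N
z ∧ (z ∨ ¬x) = N ∧ N = N
y ↔ (z ∧ (z ∨ ¬x)) = N ↔ N = N
In Łukasiewicz Ł3: ¬x = ¬1 = 0
z ∨ ¬x = N ∨ 0 = N
z ∧ (z ∨ ¬x) = N ∧ N = N
y ↔ (z ∧ (z ∨ ¬x)) = N ↔ N = 1  [1 − |½−½|]
They differ because Strong Kleene logic and Łukasiewicz Ł3 treat N differently under implication.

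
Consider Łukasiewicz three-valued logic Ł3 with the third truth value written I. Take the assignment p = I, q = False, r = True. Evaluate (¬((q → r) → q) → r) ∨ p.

q → r = False → True = True
(q → r) → q = True → False = False
¬((q → r) → q) = ¬False = True
¬((q → r) → q) → r = True → True = True
(¬((q → r) → q) → r) ∨ p = True ∨ I = True

True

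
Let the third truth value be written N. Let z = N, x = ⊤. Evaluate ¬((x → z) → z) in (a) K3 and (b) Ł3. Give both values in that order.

In K3: x → z = ⊤ → N = N  [¬⊤ ∨ N]
(x → z) → z = N → N = N
¬((x → z) → z) = ¬N = N
In Ł3: x → z = ⊤ → N = N  [min(1, 1−1+½)]
(x → z) → z = N → N = ⊤
¬((x → z) → z) = ¬⊤ = ⊥
They differ because K3 and Ł3 treat N differently under implication.

N; ⊥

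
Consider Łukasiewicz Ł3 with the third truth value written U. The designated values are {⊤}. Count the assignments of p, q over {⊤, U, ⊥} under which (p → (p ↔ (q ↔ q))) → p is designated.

Designated under: (p=⊤, q=⊤); (p=⊤, q=U); (p=⊤, q=⊥).

3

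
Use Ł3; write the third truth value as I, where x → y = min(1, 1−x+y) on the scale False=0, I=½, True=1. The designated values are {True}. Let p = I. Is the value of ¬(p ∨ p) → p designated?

p ∨ p = I ∨ I = I
¬(p ∨ p) = ¬I = I
¬(p ∨ p) → p = I → I = True  [min(1, 1−½+½)]
True ∈ {True}.

Yes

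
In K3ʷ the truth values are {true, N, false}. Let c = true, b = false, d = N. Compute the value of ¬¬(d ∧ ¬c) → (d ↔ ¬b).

N

¬c = ¬true = false
d ∧ ¬c = N ∧ false = N
¬(d ∧ ¬c) = ¬N = N
¬¬(d ∧ ¬c) = ¬N = N
¬b = ¬false = true
d ↔ ¬b = N ↔ true = N
¬¬(d ∧ ¬c) → (d ↔ ¬b) = N → N = N  [any arg is the third value ⇒ result is the third value]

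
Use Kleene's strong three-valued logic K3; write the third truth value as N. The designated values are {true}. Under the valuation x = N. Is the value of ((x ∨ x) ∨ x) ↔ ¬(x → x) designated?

x ∨ x = N ∨ N = N
(x ∨ x) ∨ x = N ∨ N = N
x → x = N → N = N  [¬N ∨ N]
¬(x → x) = ¬N = N
((x ∨ x) ∨ x) ↔ ¬(x → x) = N ↔ N = N
N ∉ {true}.

No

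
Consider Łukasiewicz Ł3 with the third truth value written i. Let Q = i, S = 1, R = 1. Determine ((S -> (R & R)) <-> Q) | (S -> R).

R & R = 1 & 1 = 1
S -> (R & R) = 1 -> 1 = 1
(S -> (R & R)) <-> Q = 1 <-> i = i
S -> R = 1 -> 1 = 1
((S -> (R & R)) <-> Q) | (S -> R) = i | 1 = 1

1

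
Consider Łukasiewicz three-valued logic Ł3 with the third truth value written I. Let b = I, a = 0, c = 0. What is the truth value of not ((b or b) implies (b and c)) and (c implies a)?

I

b or b = I or I = I
b and c = I and 0 = 0
(b or b) implies (b and c) = I implies 0 = I  [min(1, 1−½+0)]
not ((b or b) implies (b and c)) = not I = I
c implies a = 0 implies 0 = 1
not ((b or b) implies (b and c)) and (c implies a) = I and 1 = I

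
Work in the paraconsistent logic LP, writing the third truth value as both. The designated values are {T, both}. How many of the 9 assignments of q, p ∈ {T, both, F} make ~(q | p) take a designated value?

4

Designated under: (q=both, p=both); (q=both, p=F); (q=F, p=both); (q=F, p=F).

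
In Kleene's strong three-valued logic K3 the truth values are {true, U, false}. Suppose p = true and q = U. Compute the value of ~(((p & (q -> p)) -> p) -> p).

false

q -> p = U -> true = true  [~U | true]
p & (q -> p) = true & true = true
(p & (q -> p)) -> p = true -> true = true
((p & (q -> p)) -> p) -> p = true -> true = true
~(((p & (q -> p)) -> p) -> p) = ~true = false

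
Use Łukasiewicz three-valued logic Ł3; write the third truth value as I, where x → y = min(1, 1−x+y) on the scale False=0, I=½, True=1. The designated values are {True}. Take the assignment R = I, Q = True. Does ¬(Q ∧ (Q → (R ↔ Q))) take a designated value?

No

R ↔ Q = I ↔ True = I  [1 − |½−1|]
Q → (R ↔ Q) = True → I = I
Q ∧ (Q → (R ↔ Q)) = True ∧ I = I
¬(Q ∧ (Q → (R ↔ Q))) = ¬I = I
I ∉ {True}.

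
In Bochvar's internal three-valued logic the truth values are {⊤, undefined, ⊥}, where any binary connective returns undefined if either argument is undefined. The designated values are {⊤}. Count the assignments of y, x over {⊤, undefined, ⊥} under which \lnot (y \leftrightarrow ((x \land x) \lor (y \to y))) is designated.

Designated under: (y=⊥, x=⊤); (y=⊥, x=⊥).

2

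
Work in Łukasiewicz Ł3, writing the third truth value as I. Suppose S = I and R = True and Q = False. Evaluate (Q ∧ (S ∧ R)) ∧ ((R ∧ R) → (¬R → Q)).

S ∧ R = I ∧ True = I
Q ∧ (S ∧ R) = False ∧ I = False
R ∧ R = True ∧ True = True
¬R = ¬True = False
¬R → Q = False → False = True
(R ∧ R) → (¬R → Q) = True → True = True
(Q ∧ (S ∧ R)) ∧ ((R ∧ R) → (¬R → Q)) = False ∧ True = False

False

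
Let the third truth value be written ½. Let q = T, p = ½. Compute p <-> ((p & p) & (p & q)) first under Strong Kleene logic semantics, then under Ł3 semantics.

In Strong Kleene logic: p & p = ½ & ½ = ½
p & q = ½ & T = ½
(p & p) & (p & q) = ½ & ½ = ½
p <-> ((p & p) & (p & q)) = ½ <-> ½ = ½
In Ł3: p & p = ½ & ½ = ½
p & q = ½ & T = ½
(p & p) & (p & q) = ½ & ½ = ½
p <-> ((p & p) & (p & q)) = ½ <-> ½ = T  [1 − |½−½|]
They differ because Strong Kleene logic and Ł3 treat ½ differently under implication.

½; T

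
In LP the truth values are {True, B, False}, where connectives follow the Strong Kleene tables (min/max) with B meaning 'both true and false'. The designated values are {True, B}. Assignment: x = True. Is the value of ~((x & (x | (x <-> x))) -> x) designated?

x <-> x = True <-> True = True
x | (x <-> x) = True | True = True
x & (x | (x <-> x)) = True & True = True
(x & (x | (x <-> x))) -> x = True -> True = True
~((x & (x | (x <-> x))) -> x) = ~True = False
False ∉ {True, B}.

No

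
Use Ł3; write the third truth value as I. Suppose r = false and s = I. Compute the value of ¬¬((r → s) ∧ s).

I

r → s = false → I = true
(r → s) ∧ s = true ∧ I = I
¬((r → s) ∧ s) = ¬I = I
¬¬((r → s) ∧ s) = ¬I = I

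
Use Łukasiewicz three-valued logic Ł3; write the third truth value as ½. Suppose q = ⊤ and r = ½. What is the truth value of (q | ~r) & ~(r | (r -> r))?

⊥

~r = ~½ = ½
q | ~r = ⊤ | ½ = ⊤
r -> r = ½ -> ½ = ⊤  [min(1, 1−½+½)]
r | (r -> r) = ½ | ⊤ = ⊤
~(r | (r -> r)) = ~⊤ = ⊥
(q | ~r) & ~(r | (r -> r)) = ⊤ & ⊥ = ⊥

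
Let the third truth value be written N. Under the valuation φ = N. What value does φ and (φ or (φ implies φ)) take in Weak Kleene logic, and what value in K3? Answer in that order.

In Weak Kleene logic: φ implies φ = N implies N = N
φ or (φ implies φ) = N or N = N
φ and (φ or (φ implies φ)) = N and N = N
In K3: φ implies φ = N implies N = N  [not N or N]
φ or (φ implies φ) = N or N = N
φ and (φ or (φ implies φ)) = N and N = N

N; N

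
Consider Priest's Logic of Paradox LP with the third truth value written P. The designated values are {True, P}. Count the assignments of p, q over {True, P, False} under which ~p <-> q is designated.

Of the 9 assignments, 7 give a value in {True, P}.

7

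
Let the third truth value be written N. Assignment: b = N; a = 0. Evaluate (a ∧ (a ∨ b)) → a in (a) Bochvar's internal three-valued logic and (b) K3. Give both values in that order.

N; 1

In Bochvar's internal three-valued logic: a ∨ b = 0 ∨ N = N
a ∧ (a ∨ b) = 0 ∧ N = N
(a ∧ (a ∨ b)) → a = N → 0 = N  [any arg is the third value ⇒ result is the third value]
In K3: a ∨ b = 0 ∨ N = N
a ∧ (a ∨ b) = 0 ∧ N = 0
(a ∧ (a ∨ b)) → a = 0 → 0 = 1
They differ because Bochvar's internal three-valued logic and K3 treat N differently under the binary connectives.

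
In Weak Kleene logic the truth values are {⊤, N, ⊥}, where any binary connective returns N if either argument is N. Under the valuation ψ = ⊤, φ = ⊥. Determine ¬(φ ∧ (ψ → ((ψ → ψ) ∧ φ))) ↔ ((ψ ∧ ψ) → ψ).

ψ → ψ = ⊤ → ⊤ = ⊤
(ψ → ψ) ∧ φ = ⊤ ∧ ⊥ = ⊥
ψ → ((ψ → ψ) ∧ φ) = ⊤ → ⊥ = ⊥
φ ∧ (ψ → ((ψ → ψ) ∧ φ)) = ⊥ ∧ ⊥ = ⊥
¬(φ ∧ (ψ → ((ψ → ψ) ∧ φ))) = ¬⊥ = ⊤
ψ ∧ ψ = ⊤ ∧ ⊤ = ⊤
(ψ ∧ ψ) → ψ = ⊤ → ⊤ = ⊤
¬(φ ∧ (ψ → ((ψ → ψ) ∧ φ))) ↔ ((ψ ∧ ψ) → ψ) = ⊤ ↔ ⊤ = ⊤

⊤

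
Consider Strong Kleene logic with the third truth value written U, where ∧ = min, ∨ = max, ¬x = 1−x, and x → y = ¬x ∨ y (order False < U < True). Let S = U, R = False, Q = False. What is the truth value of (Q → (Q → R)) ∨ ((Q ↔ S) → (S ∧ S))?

True

Q → R = False → False = True
Q → (Q → R) = False → True = True
Q ↔ S = False ↔ U = U
S ∧ S = U ∧ U = U
(Q ↔ S) → (S ∧ S) = U → U = U  [¬U ∨ U]
(Q → (Q → R)) ∨ ((Q ↔ S) → (S ∧ S)) = True ∨ U = True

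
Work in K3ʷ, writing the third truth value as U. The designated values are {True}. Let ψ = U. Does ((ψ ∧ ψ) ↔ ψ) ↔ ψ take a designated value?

No

ψ ∧ ψ = U ∧ U = U
(ψ ∧ ψ) ↔ ψ = U ↔ U = U
((ψ ∧ ψ) ↔ ψ) ↔ ψ = U ↔ U = U
U ∉ {True}.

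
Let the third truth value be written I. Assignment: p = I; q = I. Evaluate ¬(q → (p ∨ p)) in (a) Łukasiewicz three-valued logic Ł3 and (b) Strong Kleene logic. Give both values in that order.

⊥; I

In Łukasiewicz three-valued logic Ł3: p ∨ p = I ∨ I = I
q → (p ∨ p) = I → I = ⊤  [min(1, 1−½+½)]
¬(q → (p ∨ p)) = ¬⊤ = ⊥
In Strong Kleene logic: p ∨ p = I ∨ I = I
q → (p ∨ p) = I → I = I  [¬I ∨ I]
¬(q → (p ∨ p)) = ¬I = I
They differ because Łukasiewicz three-valued logic Ł3 and Strong Kleene logic treat I differently under implication.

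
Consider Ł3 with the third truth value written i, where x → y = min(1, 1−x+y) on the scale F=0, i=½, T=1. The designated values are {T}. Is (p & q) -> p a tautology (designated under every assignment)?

Every assignment of p, q over {T, i, F} gives a value in {T}.
In particular, with p=i, q=i: (p & q) -> p = T.

Yes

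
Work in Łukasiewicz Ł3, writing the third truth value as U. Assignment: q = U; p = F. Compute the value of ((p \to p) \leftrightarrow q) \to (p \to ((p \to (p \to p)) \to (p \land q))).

p \to p = F \to F = T
(p \to p) \leftrightarrow q = T \leftrightarrow U = U
p \to p = F \to F = T
p \to (p \to p) = F \to T = T
p \land q = F \land U = F
(p \to (p \to p)) \to (p \land q) = T \to F = F
p \to ((p \to (p \to p)) \to (p \land q)) = F \to F = T
((p \to p) \leftrightarrow q) \to (p \to ((p \to (p \to p)) \to (p \land q))) = U \to T = T

T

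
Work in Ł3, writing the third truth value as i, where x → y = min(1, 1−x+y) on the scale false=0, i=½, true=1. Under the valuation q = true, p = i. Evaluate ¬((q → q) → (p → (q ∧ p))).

q → q = true → true = true
q ∧ p = true ∧ i = i
p → (q ∧ p) = i → i = true  [min(1, 1−½+½)]
(q → q) → (p → (q ∧ p)) = true → true = true
¬((q → q) → (p → (q ∧ p))) = ¬true = false

false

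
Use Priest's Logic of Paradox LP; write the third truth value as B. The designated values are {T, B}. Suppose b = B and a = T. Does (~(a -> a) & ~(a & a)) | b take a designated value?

Yes

a -> a = T -> T = T
~(a -> a) = ~T = F
a & a = T & T = T
~(a & a) = ~T = F
~(a -> a) & ~(a & a) = F & F = F
(~(a -> a) & ~(a & a)) | b = F | B = B
B ∈ {T, B}.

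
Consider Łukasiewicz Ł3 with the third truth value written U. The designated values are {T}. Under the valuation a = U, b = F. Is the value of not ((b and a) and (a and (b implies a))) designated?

Yes

b and a = F and U = F
b implies a = F implies U = T  [min(1, 1−0+½)]
a and (b implies a) = U and T = U
(b and a) and (a and (b implies a)) = F and U = F
not ((b and a) and (a and (b implies a))) = not F = T
T ∈ {T}.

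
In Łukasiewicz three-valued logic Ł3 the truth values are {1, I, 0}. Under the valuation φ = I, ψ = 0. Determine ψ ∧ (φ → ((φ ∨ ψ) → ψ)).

φ ∨ ψ = I ∨ 0 = I
(φ ∨ ψ) → ψ = I → 0 = I  [min(1, 1−½+0)]
φ → ((φ ∨ ψ) → ψ) = I → I = 1
ψ ∧ (φ → ((φ ∨ ψ) → ψ)) = 0 ∧ 1 = 0

0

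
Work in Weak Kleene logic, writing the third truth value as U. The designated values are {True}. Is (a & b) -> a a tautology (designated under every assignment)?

Countermodel: a=True, b=U gives U, which is not designated.

No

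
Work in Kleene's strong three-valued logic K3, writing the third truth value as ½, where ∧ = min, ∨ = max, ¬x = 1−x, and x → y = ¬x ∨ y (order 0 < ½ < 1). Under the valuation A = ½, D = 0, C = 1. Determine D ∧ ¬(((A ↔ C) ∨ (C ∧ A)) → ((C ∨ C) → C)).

A ↔ C = ½ ↔ 1 = ½
C ∧ A = 1 ∧ ½ = ½
(A ↔ C) ∨ (C ∧ A) = ½ ∨ ½ = ½
C ∨ C = 1 ∨ 1 = 1
(C ∨ C) → C = 1 → 1 = 1
((A ↔ C) ∨ (C ∧ A)) → ((C ∨ C) → C) = ½ → 1 = 1  [¬½ ∨ 1]
¬(((A ↔ C) ∨ (C ∧ A)) → ((C ∨ C) → C)) = ¬1 = 0
D ∧ ¬(((A ↔ C) ∨ (C ∧ A)) → ((C ∨ C) → C)) = 0 ∧ 0 = 0

0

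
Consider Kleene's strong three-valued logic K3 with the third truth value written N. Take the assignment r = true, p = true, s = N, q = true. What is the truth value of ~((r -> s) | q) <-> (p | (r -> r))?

false

r -> s = true -> N = N  [~true | N]
(r -> s) | q = N | true = true
~((r -> s) | q) = ~true = false
r -> r = true -> true = true
p | (r -> r) = true | true = true
~((r -> s) | q) <-> (p | (r -> r)) = false <-> true = false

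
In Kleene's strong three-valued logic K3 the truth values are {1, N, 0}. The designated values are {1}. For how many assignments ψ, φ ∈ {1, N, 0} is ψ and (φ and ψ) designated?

Designated under: (ψ=1, φ=1).

1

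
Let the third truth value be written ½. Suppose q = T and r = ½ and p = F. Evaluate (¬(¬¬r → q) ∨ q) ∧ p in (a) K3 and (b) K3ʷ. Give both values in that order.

In K3: ¬r = ¬½ = ½
¬¬r = ¬½ = ½
¬¬r → q = ½ → T = T  [¬½ ∨ T]
¬(¬¬r → q) = ¬T = F
¬(¬¬r → q) ∨ q = F ∨ T = T
(¬(¬¬r → q) ∨ q) ∧ p = T ∧ F = F
In K3ʷ: ¬r = ¬½ = ½
¬¬r = ¬½ = ½
¬¬r → q = ½ → T = ½  [any arg is the third value ⇒ result is the third value]
¬(¬¬r → q) = ¬½ = ½
¬(¬¬r → q) ∨ q = ½ ∨ T = ½
(¬(¬¬r → q) ∨ q) ∧ p = ½ ∧ F = ½
They differ because K3 and K3ʷ treat ½ differently under the binary connectives.

F; ½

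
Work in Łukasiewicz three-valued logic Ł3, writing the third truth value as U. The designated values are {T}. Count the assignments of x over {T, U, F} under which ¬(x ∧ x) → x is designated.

2

x=T: T ✓
x=U: T ✓
x=F: F ·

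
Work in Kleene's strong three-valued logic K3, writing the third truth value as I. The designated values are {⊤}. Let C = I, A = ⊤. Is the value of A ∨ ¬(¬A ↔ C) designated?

Yes

¬A = ¬⊤ = ⊥
¬A ↔ C = ⊥ ↔ I = I
¬(¬A ↔ C) = ¬I = I
A ∨ ¬(¬A ↔ C) = ⊤ ∨ I = ⊤
⊤ ∈ {⊤}.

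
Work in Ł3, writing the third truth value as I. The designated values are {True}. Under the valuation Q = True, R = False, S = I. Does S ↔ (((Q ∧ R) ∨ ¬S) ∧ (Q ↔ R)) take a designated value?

No

Q ∧ R = True ∧ False = False
¬S = ¬I = I
(Q ∧ R) ∨ ¬S = False ∨ I = I
Q ↔ R = True ↔ False = False
((Q ∧ R) ∨ ¬S) ∧ (Q ↔ R) = I ∧ False = False
S ↔ (((Q ∧ R) ∨ ¬S) ∧ (Q ↔ R)) = I ↔ False = I  [1 − |½−0|]
I ∉ {True}.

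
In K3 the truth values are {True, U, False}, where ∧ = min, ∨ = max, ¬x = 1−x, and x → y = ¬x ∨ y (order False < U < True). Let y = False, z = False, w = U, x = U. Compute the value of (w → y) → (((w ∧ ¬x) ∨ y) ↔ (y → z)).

w → y = U → False = U  [¬U ∨ False]
¬x = ¬U = U
w ∧ ¬x = U ∧ U = U
(w ∧ ¬x) ∨ y = U ∨ False = U
y → z = False → False = True
((w ∧ ¬x) ∨ y) ↔ (y → z) = U ↔ True = U
(w → y) → (((w ∧ ¬x) ∨ y) ↔ (y → z)) = U → U = U

U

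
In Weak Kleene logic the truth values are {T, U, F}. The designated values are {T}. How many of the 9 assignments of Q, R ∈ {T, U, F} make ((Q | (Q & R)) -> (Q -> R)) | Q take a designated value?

Designated under: (Q=T, R=T); (Q=T, R=F); (Q=F, R=T); (Q=F, R=F).

4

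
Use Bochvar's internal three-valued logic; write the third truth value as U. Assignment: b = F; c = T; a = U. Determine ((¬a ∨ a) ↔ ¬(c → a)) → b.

¬a = ¬U = U
¬a ∨ a = U ∨ U = U
c → a = T → U = U  [any arg is the third value ⇒ result is the third value]
¬(c → a) = ¬U = U
(¬a ∨ a) ↔ ¬(c → a) = U ↔ U = U
((¬a ∨ a) ↔ ¬(c → a)) → b = U → F = U

U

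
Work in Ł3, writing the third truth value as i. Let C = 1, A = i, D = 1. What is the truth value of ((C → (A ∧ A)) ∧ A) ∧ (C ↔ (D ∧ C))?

i

A ∧ A = i ∧ i = i
C → (A ∧ A) = 1 → i = i  [min(1, 1−1+½)]
(C → (A ∧ A)) ∧ A = i ∧ i = i
D ∧ C = 1 ∧ 1 = 1
C ↔ (D ∧ C) = 1 ↔ 1 = 1
((C → (A ∧ A)) ∧ A) ∧ (C ↔ (D ∧ C)) = i ∧ 1 = i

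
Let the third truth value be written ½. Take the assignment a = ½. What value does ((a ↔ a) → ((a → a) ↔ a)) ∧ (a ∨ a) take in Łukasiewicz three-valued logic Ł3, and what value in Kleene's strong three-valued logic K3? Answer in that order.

½; ½

In Łukasiewicz three-valued logic Ł3: a ↔ a = ½ ↔ ½ = true  [1 − |½−½|]
a → a = ½ → ½ = true
(a → a) ↔ a = true ↔ ½ = ½
(a ↔ a) → ((a → a) ↔ a) = true → ½ = ½
a ∨ a = ½ ∨ ½ = ½
((a ↔ a) → ((a → a) ↔ a)) ∧ (a ∨ a) = ½ ∧ ½ = ½
In Kleene's strong three-valued logic K3: a ↔ a = ½ ↔ ½ = ½
a → a = ½ → ½ = ½  [¬½ ∨ ½]
(a → a) ↔ a = ½ ↔ ½ = ½
(a ↔ a) → ((a → a) ↔ a) = ½ → ½ = ½
a ∨ a = ½ ∨ ½ = ½
((a ↔ a) → ((a → a) ↔ a)) ∧ (a ∨ a) = ½ ∧ ½ = ½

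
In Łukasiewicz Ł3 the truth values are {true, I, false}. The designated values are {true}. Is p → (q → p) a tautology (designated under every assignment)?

Yes

Every assignment of p, q over {true, I, false} gives a value in {true}.
In particular, with p=I, q=I: p → (q → p) = true.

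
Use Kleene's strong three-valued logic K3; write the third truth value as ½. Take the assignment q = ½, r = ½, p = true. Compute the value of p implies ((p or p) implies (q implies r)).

p or p = true or true = true
q implies r = ½ implies ½ = ½
(p or p) implies (q implies r) = true implies ½ = ½
p implies ((p or p) implies (q implies r)) = true implies ½ = ½

½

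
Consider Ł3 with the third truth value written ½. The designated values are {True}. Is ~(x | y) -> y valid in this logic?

No

Countermodel: x=½, y=False gives ½, which is not designated.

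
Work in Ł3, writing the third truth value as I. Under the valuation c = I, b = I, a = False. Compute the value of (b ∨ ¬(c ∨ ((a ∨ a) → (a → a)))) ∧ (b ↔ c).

I

a ∨ a = False ∨ False = False
a → a = False → False = True
(a ∨ a) → (a → a) = False → True = True
c ∨ ((a ∨ a) → (a → a)) = I ∨ True = True
¬(c ∨ ((a ∨ a) → (a → a))) = ¬True = False
b ∨ ¬(c ∨ ((a ∨ a) → (a → a))) = I ∨ False = I
b ↔ c = I ↔ I = True
(b ∨ ¬(c ∨ ((a ∨ a) → (a → a)))) ∧ (b ↔ c) = I ∧ True = I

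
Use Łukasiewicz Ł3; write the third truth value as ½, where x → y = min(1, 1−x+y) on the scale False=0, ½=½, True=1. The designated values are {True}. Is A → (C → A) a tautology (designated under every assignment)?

Yes

Every assignment of A, C over {True, ½, False} gives a value in {True}.
In particular, with A=½, C=½: A → (C → A) = True.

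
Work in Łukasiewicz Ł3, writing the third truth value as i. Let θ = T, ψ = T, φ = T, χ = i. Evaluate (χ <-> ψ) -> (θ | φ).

T

χ <-> ψ = i <-> T = i  [1 − |½−1|]
θ | φ = T | T = T
(χ <-> ψ) -> (θ | φ) = i -> T = T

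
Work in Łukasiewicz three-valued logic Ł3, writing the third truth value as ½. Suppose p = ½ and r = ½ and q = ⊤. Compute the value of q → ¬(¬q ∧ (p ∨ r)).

⊤

¬q = ¬⊤ = ⊥
p ∨ r = ½ ∨ ½ = ½
¬q ∧ (p ∨ r) = ⊥ ∧ ½ = ⊥
¬(¬q ∧ (p ∨ r)) = ¬⊥ = ⊤
q → ¬(¬q ∧ (p ∨ r)) = ⊤ → ⊤ = ⊤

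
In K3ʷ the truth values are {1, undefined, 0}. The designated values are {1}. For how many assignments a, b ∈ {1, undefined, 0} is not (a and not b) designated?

Designated under: (a=1, b=1); (a=0, b=1); (a=0, b=0).

3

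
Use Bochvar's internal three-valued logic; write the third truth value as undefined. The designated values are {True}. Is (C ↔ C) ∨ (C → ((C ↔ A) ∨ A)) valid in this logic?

No

Countermodel: C=True, A=undefined gives undefined, which is not designated.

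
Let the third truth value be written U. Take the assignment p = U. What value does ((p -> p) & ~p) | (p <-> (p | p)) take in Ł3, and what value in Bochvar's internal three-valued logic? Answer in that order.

In Ł3: p -> p = U -> U = ⊤  [min(1, 1−½+½)]
~p = ~U = U
(p -> p) & ~p = ⊤ & U = U
p | p = U | U = U
p <-> (p | p) = U <-> U = ⊤
((p -> p) & ~p) | (p <-> (p | p)) = U | ⊤ = ⊤
In Bochvar's internal three-valued logic: p -> p = U -> U = U  [any arg is the third value ⇒ result is the third value]
~p = ~U = U
(p -> p) & ~p = U & U = U
p | p = U | U = U
p <-> (p | p) = U <-> U = U
((p -> p) & ~p) | (p <-> (p | p)) = U | U = U
They differ because Ł3 and Bochvar's internal three-valued logic treat U differently under the binary connectives.

⊤; U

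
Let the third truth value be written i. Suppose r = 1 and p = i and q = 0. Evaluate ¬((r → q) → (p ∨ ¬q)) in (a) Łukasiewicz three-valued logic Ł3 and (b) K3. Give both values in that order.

0; 0

In Łukasiewicz three-valued logic Ł3: r → q = 1 → 0 = 0
¬q = ¬0 = 1
p ∨ ¬q = i ∨ 1 = 1
(r → q) → (p ∨ ¬q) = 0 → 1 = 1
¬((r → q) → (p ∨ ¬q)) = ¬1 = 0
In K3: r → q = 1 → 0 = 0
¬q = ¬0 = 1
p ∨ ¬q = i ∨ 1 = 1
(r → q) → (p ∨ ¬q) = 0 → 1 = 1
¬((r → q) → (p ∨ ¬q)) = ¬1 = 0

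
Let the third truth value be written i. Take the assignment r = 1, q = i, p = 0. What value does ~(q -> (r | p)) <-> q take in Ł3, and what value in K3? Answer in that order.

i; i

In Ł3: r | p = 1 | 0 = 1
q -> (r | p) = i -> 1 = 1  [min(1, 1−½+1)]
~(q -> (r | p)) = ~1 = 0
~(q -> (r | p)) <-> q = 0 <-> i = i
In K3: r | p = 1 | 0 = 1
q -> (r | p) = i -> 1 = 1
~(q -> (r | p)) = ~1 = 0
~(q -> (r | p)) <-> q = 0 <-> i = i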